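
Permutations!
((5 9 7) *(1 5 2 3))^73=(1 5 9 7 2 3)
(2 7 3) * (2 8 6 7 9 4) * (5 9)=(2 5 9 4)(3 8 6 7)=[0, 1, 5, 8, 2, 9, 7, 3, 6, 4]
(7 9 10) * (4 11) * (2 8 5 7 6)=(2 8 5 7 9 10 6)(4 11)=[0, 1, 8, 3, 11, 7, 2, 9, 5, 10, 6, 4]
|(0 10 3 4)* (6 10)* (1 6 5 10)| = |(0 5 10 3 4)(1 6)| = 10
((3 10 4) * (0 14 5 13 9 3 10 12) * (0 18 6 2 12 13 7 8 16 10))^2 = (0 5 8 10)(2 18)(3 9 13)(4 14 7 16)(6 12)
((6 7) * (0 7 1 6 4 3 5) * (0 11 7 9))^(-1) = (0 9)(1 6)(3 4 7 11 5)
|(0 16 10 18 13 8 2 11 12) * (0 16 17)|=|(0 17)(2 11 12 16 10 18 13 8)|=8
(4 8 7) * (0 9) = (0 9)(4 8 7) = [9, 1, 2, 3, 8, 5, 6, 4, 7, 0]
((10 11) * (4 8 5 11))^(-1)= ((4 8 5 11 10))^(-1)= (4 10 11 5 8)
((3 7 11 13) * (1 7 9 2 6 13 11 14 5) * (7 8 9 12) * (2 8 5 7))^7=(1 5)(2 13 12 6 3)(7 14)(8 9)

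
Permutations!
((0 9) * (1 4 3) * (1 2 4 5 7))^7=((0 9)(1 5 7)(2 4 3))^7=(0 9)(1 5 7)(2 4 3)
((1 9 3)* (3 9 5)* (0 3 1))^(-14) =(9)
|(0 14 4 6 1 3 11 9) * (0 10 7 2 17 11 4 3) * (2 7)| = 30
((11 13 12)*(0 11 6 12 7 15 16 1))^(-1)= ((0 11 13 7 15 16 1)(6 12))^(-1)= (0 1 16 15 7 13 11)(6 12)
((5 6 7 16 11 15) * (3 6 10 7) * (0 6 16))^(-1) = ((0 6 3 16 11 15 5 10 7))^(-1) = (0 7 10 5 15 11 16 3 6)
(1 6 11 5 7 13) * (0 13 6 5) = [13, 5, 2, 3, 4, 7, 11, 6, 8, 9, 10, 0, 12, 1] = (0 13 1 5 7 6 11)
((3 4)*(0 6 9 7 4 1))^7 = ((0 6 9 7 4 3 1))^7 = (9)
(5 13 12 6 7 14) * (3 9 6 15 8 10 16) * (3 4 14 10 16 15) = [0, 1, 2, 9, 14, 13, 7, 10, 16, 6, 15, 11, 3, 12, 5, 8, 4] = (3 9 6 7 10 15 8 16 4 14 5 13 12)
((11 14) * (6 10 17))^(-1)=((6 10 17)(11 14))^(-1)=(6 17 10)(11 14)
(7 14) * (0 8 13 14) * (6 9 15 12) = (0 8 13 14 7)(6 9 15 12) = [8, 1, 2, 3, 4, 5, 9, 0, 13, 15, 10, 11, 6, 14, 7, 12]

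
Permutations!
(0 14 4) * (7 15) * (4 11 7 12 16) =[14, 1, 2, 3, 0, 5, 6, 15, 8, 9, 10, 7, 16, 13, 11, 12, 4] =(0 14 11 7 15 12 16 4)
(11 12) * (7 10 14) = (7 10 14)(11 12) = [0, 1, 2, 3, 4, 5, 6, 10, 8, 9, 14, 12, 11, 13, 7]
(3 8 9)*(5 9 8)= (3 5 9)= [0, 1, 2, 5, 4, 9, 6, 7, 8, 3]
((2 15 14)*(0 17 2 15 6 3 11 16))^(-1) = (0 16 11 3 6 2 17)(14 15)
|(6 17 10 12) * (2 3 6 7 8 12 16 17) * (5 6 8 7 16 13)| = |(2 3 8 12 16 17 10 13 5 6)| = 10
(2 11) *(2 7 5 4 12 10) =(2 11 7 5 4 12 10) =[0, 1, 11, 3, 12, 4, 6, 5, 8, 9, 2, 7, 10]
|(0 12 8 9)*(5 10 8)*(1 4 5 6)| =9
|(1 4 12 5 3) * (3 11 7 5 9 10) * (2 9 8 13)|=9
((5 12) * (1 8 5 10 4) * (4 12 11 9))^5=((1 8 5 11 9 4)(10 12))^5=(1 4 9 11 5 8)(10 12)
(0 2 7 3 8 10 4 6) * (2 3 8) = (0 3 2 7 8 10 4 6) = [3, 1, 7, 2, 6, 5, 0, 8, 10, 9, 4]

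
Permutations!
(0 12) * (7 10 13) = (0 12)(7 10 13) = [12, 1, 2, 3, 4, 5, 6, 10, 8, 9, 13, 11, 0, 7]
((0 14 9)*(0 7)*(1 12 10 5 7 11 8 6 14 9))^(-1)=(0 7 5 10 12 1 14 6 8 11 9)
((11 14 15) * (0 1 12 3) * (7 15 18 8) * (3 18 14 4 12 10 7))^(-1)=((0 1 10 7 15 11 4 12 18 8 3))^(-1)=(0 3 8 18 12 4 11 15 7 10 1)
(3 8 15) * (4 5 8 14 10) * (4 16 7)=[0, 1, 2, 14, 5, 8, 6, 4, 15, 9, 16, 11, 12, 13, 10, 3, 7]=(3 14 10 16 7 4 5 8 15)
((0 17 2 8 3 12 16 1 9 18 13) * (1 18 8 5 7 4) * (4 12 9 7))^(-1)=((0 17 2 5 4 1 7 12 16 18 13)(3 9 8))^(-1)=(0 13 18 16 12 7 1 4 5 2 17)(3 8 9)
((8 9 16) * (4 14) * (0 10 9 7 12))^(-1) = ((0 10 9 16 8 7 12)(4 14))^(-1) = (0 12 7 8 16 9 10)(4 14)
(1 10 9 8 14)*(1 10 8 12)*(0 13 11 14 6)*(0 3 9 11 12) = (0 13 12 1 8 6 3 9)(10 11 14) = [13, 8, 2, 9, 4, 5, 3, 7, 6, 0, 11, 14, 1, 12, 10]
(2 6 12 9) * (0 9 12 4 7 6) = (12)(0 9 2)(4 7 6) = [9, 1, 0, 3, 7, 5, 4, 6, 8, 2, 10, 11, 12]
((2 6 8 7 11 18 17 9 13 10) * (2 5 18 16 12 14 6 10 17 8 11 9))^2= (2 5 8 9 17 10 18 7 13)(6 16 14 11 12)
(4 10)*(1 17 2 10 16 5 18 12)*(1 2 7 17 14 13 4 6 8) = [0, 14, 10, 3, 16, 18, 8, 17, 1, 9, 6, 11, 2, 4, 13, 15, 5, 7, 12] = (1 14 13 4 16 5 18 12 2 10 6 8)(7 17)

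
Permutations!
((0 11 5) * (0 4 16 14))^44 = (0 5 16)(4 14 11)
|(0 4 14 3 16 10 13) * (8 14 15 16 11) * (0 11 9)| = |(0 4 15 16 10 13 11 8 14 3 9)| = 11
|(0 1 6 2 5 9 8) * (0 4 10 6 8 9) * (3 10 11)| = |(0 1 8 4 11 3 10 6 2 5)| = 10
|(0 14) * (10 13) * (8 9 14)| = 4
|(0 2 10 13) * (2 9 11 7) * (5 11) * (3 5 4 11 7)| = |(0 9 4 11 3 5 7 2 10 13)| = 10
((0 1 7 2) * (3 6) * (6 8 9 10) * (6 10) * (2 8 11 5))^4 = (0 9 5 7 3)(1 6 2 8 11)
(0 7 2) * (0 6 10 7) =(2 6 10 7) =[0, 1, 6, 3, 4, 5, 10, 2, 8, 9, 7]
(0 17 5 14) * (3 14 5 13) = (0 17 13 3 14) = [17, 1, 2, 14, 4, 5, 6, 7, 8, 9, 10, 11, 12, 3, 0, 15, 16, 13]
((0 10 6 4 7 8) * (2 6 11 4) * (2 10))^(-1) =(0 8 7 4 11 10 6 2)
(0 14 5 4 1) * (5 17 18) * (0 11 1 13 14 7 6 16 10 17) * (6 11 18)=(0 7 11 1 18 5 4 13 14)(6 16 10 17)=[7, 18, 2, 3, 13, 4, 16, 11, 8, 9, 17, 1, 12, 14, 0, 15, 10, 6, 5]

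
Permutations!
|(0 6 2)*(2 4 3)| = 5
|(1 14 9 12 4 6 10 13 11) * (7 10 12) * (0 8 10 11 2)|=15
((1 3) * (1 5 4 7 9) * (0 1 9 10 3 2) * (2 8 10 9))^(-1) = ((0 1 8 10 3 5 4 7 9 2))^(-1) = (0 2 9 7 4 5 3 10 8 1)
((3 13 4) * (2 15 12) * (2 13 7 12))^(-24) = ((2 15)(3 7 12 13 4))^(-24) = (15)(3 7 12 13 4)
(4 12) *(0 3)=(0 3)(4 12)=[3, 1, 2, 0, 12, 5, 6, 7, 8, 9, 10, 11, 4]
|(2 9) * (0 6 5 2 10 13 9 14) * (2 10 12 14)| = |(0 6 5 10 13 9 12 14)| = 8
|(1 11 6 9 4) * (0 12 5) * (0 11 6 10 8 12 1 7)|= 30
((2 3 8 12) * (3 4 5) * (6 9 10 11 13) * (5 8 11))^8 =((2 4 8 12)(3 11 13 6 9 10 5))^8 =(3 11 13 6 9 10 5)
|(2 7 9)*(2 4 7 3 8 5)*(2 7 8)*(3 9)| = 7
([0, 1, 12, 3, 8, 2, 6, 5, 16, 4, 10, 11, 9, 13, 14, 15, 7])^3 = (2 4 7 12 8 5 9 16)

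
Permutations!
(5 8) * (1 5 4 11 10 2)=[0, 5, 1, 3, 11, 8, 6, 7, 4, 9, 2, 10]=(1 5 8 4 11 10 2)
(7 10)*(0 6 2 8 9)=(0 6 2 8 9)(7 10)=[6, 1, 8, 3, 4, 5, 2, 10, 9, 0, 7]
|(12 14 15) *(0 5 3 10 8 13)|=6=|(0 5 3 10 8 13)(12 14 15)|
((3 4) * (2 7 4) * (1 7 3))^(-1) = (1 4 7)(2 3)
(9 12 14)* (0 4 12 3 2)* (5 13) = (0 4 12 14 9 3 2)(5 13) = [4, 1, 0, 2, 12, 13, 6, 7, 8, 3, 10, 11, 14, 5, 9]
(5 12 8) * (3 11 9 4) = (3 11 9 4)(5 12 8) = [0, 1, 2, 11, 3, 12, 6, 7, 5, 4, 10, 9, 8]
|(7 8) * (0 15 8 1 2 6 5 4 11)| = 10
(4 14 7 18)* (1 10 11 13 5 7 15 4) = (1 10 11 13 5 7 18)(4 14 15) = [0, 10, 2, 3, 14, 7, 6, 18, 8, 9, 11, 13, 12, 5, 15, 4, 16, 17, 1]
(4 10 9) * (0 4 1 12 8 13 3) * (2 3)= (0 4 10 9 1 12 8 13 2 3)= [4, 12, 3, 0, 10, 5, 6, 7, 13, 1, 9, 11, 8, 2]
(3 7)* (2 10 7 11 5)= (2 10 7 3 11 5)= [0, 1, 10, 11, 4, 2, 6, 3, 8, 9, 7, 5]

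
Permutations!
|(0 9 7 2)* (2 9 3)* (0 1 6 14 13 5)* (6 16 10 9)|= |(0 3 2 1 16 10 9 7 6 14 13 5)|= 12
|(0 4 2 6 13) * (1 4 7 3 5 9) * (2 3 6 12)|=|(0 7 6 13)(1 4 3 5 9)(2 12)|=20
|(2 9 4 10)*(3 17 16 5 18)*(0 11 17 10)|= 11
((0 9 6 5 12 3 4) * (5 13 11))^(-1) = (0 4 3 12 5 11 13 6 9)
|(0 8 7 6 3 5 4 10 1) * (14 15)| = 18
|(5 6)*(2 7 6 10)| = |(2 7 6 5 10)| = 5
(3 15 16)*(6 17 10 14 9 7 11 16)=[0, 1, 2, 15, 4, 5, 17, 11, 8, 7, 14, 16, 12, 13, 9, 6, 3, 10]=(3 15 6 17 10 14 9 7 11 16)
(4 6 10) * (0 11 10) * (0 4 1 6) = [11, 6, 2, 3, 0, 5, 4, 7, 8, 9, 1, 10] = (0 11 10 1 6 4)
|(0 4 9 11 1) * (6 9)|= |(0 4 6 9 11 1)|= 6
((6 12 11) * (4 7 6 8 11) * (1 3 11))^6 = ((1 3 11 8)(4 7 6 12))^6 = (1 11)(3 8)(4 6)(7 12)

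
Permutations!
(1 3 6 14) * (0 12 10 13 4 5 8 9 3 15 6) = [12, 15, 2, 0, 5, 8, 14, 7, 9, 3, 13, 11, 10, 4, 1, 6] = (0 12 10 13 4 5 8 9 3)(1 15 6 14)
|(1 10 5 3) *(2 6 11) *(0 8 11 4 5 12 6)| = |(0 8 11 2)(1 10 12 6 4 5 3)| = 28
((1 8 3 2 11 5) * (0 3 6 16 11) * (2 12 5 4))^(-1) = ((0 3 12 5 1 8 6 16 11 4 2))^(-1) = (0 2 4 11 16 6 8 1 5 12 3)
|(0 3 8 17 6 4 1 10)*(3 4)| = 4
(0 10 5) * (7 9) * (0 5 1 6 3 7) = (0 10 1 6 3 7 9) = [10, 6, 2, 7, 4, 5, 3, 9, 8, 0, 1]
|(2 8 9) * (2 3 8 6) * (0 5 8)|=10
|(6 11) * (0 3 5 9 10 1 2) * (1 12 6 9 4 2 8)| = |(0 3 5 4 2)(1 8)(6 11 9 10 12)| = 10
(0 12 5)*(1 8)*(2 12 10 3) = (0 10 3 2 12 5)(1 8) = [10, 8, 12, 2, 4, 0, 6, 7, 1, 9, 3, 11, 5]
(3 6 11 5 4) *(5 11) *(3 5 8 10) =(11)(3 6 8 10)(4 5) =[0, 1, 2, 6, 5, 4, 8, 7, 10, 9, 3, 11]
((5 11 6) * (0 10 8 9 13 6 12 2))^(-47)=(0 9 5 2 8 6 12 10 13 11)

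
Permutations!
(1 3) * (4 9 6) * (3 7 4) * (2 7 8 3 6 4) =(1 8 3)(2 7)(4 9) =[0, 8, 7, 1, 9, 5, 6, 2, 3, 4]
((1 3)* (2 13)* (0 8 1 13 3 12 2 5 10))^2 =(0 1 2 13 10 8 12 3 5)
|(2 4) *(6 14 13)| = 6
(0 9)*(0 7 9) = (7 9) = [0, 1, 2, 3, 4, 5, 6, 9, 8, 7]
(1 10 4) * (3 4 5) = [0, 10, 2, 4, 1, 3, 6, 7, 8, 9, 5] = (1 10 5 3 4)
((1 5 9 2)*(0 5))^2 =((0 5 9 2 1))^2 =(0 9 1 5 2)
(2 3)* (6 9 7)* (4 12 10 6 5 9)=(2 3)(4 12 10 6)(5 9 7)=[0, 1, 3, 2, 12, 9, 4, 5, 8, 7, 6, 11, 10]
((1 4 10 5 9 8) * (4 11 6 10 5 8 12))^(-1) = ((1 11 6 10 8)(4 5 9 12))^(-1) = (1 8 10 6 11)(4 12 9 5)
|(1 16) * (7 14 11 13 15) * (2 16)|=15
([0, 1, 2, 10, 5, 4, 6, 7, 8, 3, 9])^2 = (3 9 10)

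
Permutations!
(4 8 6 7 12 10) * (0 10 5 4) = (0 10)(4 8 6 7 12 5) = [10, 1, 2, 3, 8, 4, 7, 12, 6, 9, 0, 11, 5]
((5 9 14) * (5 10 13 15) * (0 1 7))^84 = (15)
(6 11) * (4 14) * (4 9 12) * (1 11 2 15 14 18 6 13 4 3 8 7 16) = [0, 11, 15, 8, 18, 5, 2, 16, 7, 12, 10, 13, 3, 4, 9, 14, 1, 17, 6] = (1 11 13 4 18 6 2 15 14 9 12 3 8 7 16)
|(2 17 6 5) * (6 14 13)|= |(2 17 14 13 6 5)|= 6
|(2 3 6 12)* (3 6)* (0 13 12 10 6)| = |(0 13 12 2)(6 10)| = 4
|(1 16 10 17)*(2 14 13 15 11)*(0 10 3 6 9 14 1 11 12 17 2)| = 14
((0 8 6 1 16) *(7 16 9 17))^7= ((0 8 6 1 9 17 7 16))^7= (0 16 7 17 9 1 6 8)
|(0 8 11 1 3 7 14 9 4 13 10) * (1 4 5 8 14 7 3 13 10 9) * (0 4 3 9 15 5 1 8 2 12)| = 12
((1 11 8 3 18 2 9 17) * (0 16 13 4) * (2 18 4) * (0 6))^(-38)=((18)(0 16 13 2 9 17 1 11 8 3 4 6))^(-38)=(18)(0 4 8 1 9 13)(2 16 6 3 11 17)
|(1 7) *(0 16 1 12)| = |(0 16 1 7 12)| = 5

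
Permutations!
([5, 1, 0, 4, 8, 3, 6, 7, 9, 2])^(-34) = [5, 1, 0, 4, 8, 3, 6, 7, 9, 2]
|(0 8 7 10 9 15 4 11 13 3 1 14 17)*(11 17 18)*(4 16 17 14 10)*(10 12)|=16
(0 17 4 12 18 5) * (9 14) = (0 17 4 12 18 5)(9 14) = [17, 1, 2, 3, 12, 0, 6, 7, 8, 14, 10, 11, 18, 13, 9, 15, 16, 4, 5]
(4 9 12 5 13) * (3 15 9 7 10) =[0, 1, 2, 15, 7, 13, 6, 10, 8, 12, 3, 11, 5, 4, 14, 9] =(3 15 9 12 5 13 4 7 10)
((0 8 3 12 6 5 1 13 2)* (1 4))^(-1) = ((0 8 3 12 6 5 4 1 13 2))^(-1) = (0 2 13 1 4 5 6 12 3 8)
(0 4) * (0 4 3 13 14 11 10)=[3, 1, 2, 13, 4, 5, 6, 7, 8, 9, 0, 10, 12, 14, 11]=(0 3 13 14 11 10)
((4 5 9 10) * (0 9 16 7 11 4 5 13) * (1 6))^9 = (16)(1 6)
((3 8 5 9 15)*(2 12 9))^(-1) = (2 5 8 3 15 9 12) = ((2 12 9 15 3 8 5))^(-1)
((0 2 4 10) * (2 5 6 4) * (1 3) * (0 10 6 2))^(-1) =(10)(0 2 5)(1 3)(4 6)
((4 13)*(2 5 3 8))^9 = (2 5 3 8)(4 13) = ((2 5 3 8)(4 13))^9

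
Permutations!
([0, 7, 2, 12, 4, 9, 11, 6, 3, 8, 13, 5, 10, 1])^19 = [0, 12, 2, 5, 4, 7, 13, 10, 11, 6, 8, 1, 9, 3]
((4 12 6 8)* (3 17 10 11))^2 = ((3 17 10 11)(4 12 6 8))^2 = (3 10)(4 6)(8 12)(11 17)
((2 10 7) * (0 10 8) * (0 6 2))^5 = (0 7 10)(2 6 8)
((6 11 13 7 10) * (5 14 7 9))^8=((5 14 7 10 6 11 13 9))^8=(14)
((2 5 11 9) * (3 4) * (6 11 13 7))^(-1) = (2 9 11 6 7 13 5)(3 4)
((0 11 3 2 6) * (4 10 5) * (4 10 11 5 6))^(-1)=(0 6 10 5)(2 3 11 4)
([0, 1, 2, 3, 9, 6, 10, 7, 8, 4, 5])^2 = [0, 1, 2, 3, 4, 10, 5, 7, 8, 9, 6]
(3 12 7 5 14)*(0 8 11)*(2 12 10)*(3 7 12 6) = (0 8 11)(2 6 3 10)(5 14 7) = [8, 1, 6, 10, 4, 14, 3, 5, 11, 9, 2, 0, 12, 13, 7]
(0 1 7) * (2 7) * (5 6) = (0 1 2 7)(5 6) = [1, 2, 7, 3, 4, 6, 5, 0]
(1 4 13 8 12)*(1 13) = (1 4)(8 12 13) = [0, 4, 2, 3, 1, 5, 6, 7, 12, 9, 10, 11, 13, 8]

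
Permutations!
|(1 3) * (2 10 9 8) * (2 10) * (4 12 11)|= 6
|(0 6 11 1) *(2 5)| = 4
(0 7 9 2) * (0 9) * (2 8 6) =(0 7)(2 9 8 6) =[7, 1, 9, 3, 4, 5, 2, 0, 6, 8]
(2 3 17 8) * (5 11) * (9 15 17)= [0, 1, 3, 9, 4, 11, 6, 7, 2, 15, 10, 5, 12, 13, 14, 17, 16, 8]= (2 3 9 15 17 8)(5 11)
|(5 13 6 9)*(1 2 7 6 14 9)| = 4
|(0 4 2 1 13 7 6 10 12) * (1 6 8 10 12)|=|(0 4 2 6 12)(1 13 7 8 10)|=5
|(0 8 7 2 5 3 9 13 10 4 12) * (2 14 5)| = 11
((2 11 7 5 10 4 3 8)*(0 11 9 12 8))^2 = (0 7 10 3 11 5 4)(2 12)(8 9)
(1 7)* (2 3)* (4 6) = (1 7)(2 3)(4 6) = [0, 7, 3, 2, 6, 5, 4, 1]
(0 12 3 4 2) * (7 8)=[12, 1, 0, 4, 2, 5, 6, 8, 7, 9, 10, 11, 3]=(0 12 3 4 2)(7 8)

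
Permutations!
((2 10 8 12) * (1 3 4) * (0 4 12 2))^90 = (12)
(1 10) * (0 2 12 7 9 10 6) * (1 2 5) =(0 5 1 6)(2 12 7 9 10) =[5, 6, 12, 3, 4, 1, 0, 9, 8, 10, 2, 11, 7]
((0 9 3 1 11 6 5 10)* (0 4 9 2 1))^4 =((0 2 1 11 6 5 10 4 9 3))^4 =(0 6 9 1 10)(2 5 3 11 4)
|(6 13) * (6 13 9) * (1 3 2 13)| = 4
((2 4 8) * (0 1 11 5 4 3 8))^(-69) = ((0 1 11 5 4)(2 3 8))^(-69) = (0 1 11 5 4)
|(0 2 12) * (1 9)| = 6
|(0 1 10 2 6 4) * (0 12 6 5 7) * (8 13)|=|(0 1 10 2 5 7)(4 12 6)(8 13)|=6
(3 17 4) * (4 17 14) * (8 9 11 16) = (17)(3 14 4)(8 9 11 16) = [0, 1, 2, 14, 3, 5, 6, 7, 9, 11, 10, 16, 12, 13, 4, 15, 8, 17]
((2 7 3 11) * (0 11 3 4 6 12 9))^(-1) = ((0 11 2 7 4 6 12 9))^(-1) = (0 9 12 6 4 7 2 11)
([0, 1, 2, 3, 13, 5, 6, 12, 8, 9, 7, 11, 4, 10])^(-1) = (4 12 7 10 13)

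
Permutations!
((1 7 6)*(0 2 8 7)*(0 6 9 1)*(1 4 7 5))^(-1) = (0 6 1 5 8 2)(4 9 7)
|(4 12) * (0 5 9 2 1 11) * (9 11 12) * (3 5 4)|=9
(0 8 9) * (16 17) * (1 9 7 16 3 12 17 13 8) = (0 1 9)(3 12 17)(7 16 13 8) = [1, 9, 2, 12, 4, 5, 6, 16, 7, 0, 10, 11, 17, 8, 14, 15, 13, 3]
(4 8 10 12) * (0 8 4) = [8, 1, 2, 3, 4, 5, 6, 7, 10, 9, 12, 11, 0] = (0 8 10 12)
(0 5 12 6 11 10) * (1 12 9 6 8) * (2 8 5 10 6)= [10, 12, 8, 3, 4, 9, 11, 7, 1, 2, 0, 6, 5]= (0 10)(1 12 5 9 2 8)(6 11)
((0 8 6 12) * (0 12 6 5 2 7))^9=((12)(0 8 5 2 7))^9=(12)(0 7 2 5 8)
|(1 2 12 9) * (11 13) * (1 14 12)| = |(1 2)(9 14 12)(11 13)| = 6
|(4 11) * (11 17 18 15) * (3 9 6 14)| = 20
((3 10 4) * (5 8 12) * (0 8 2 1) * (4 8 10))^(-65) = (0 2 12 10 1 5 8)(3 4)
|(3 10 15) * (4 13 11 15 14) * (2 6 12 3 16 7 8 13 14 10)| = 12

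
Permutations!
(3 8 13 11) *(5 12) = (3 8 13 11)(5 12) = [0, 1, 2, 8, 4, 12, 6, 7, 13, 9, 10, 3, 5, 11]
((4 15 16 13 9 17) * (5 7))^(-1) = ((4 15 16 13 9 17)(5 7))^(-1) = (4 17 9 13 16 15)(5 7)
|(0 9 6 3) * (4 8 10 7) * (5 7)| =20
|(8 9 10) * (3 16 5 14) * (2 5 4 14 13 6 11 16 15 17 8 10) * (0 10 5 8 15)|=30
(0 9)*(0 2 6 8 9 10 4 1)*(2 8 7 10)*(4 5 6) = (0 2 4 1)(5 6 7 10)(8 9) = [2, 0, 4, 3, 1, 6, 7, 10, 9, 8, 5]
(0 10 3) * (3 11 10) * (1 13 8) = [3, 13, 2, 0, 4, 5, 6, 7, 1, 9, 11, 10, 12, 8] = (0 3)(1 13 8)(10 11)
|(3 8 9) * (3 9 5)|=3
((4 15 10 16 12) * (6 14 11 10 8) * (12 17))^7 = (4 16 14 15 17 11 8 12 10 6)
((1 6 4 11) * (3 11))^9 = (1 11 3 4 6)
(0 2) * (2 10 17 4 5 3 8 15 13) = (0 10 17 4 5 3 8 15 13 2) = [10, 1, 0, 8, 5, 3, 6, 7, 15, 9, 17, 11, 12, 2, 14, 13, 16, 4]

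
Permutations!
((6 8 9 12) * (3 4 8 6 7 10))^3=((3 4 8 9 12 7 10))^3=(3 9 10 8 7 4 12)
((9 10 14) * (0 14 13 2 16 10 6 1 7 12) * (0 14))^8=((1 7 12 14 9 6)(2 16 10 13))^8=(16)(1 12 9)(6 7 14)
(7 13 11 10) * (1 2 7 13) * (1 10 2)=(2 7 10 13 11)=[0, 1, 7, 3, 4, 5, 6, 10, 8, 9, 13, 2, 12, 11]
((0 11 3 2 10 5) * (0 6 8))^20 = ((0 11 3 2 10 5 6 8))^20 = (0 10)(2 8)(3 6)(5 11)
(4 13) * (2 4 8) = [0, 1, 4, 3, 13, 5, 6, 7, 2, 9, 10, 11, 12, 8] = (2 4 13 8)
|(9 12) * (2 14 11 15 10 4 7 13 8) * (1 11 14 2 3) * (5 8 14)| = 22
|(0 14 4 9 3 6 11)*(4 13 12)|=|(0 14 13 12 4 9 3 6 11)|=9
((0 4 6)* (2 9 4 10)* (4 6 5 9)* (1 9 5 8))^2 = ((0 10 2 4 8 1 9 6))^2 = (0 2 8 9)(1 6 10 4)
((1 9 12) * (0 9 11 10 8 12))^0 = (12)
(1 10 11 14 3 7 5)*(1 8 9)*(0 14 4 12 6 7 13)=[14, 10, 2, 13, 12, 8, 7, 5, 9, 1, 11, 4, 6, 0, 3]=(0 14 3 13)(1 10 11 4 12 6 7 5 8 9)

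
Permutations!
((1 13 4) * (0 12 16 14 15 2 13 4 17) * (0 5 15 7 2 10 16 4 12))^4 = (1 12 4)(2 15 7 5 14 17 16 13 10)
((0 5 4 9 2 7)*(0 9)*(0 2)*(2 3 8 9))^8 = (0 4 8)(3 9 5)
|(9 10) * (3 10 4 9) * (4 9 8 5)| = |(3 10)(4 8 5)| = 6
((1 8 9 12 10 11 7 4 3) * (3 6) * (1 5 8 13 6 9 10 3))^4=(1 13 6)(3 11 12 10 9 8 4 5 7)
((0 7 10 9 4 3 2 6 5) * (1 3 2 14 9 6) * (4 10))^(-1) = ((0 7 4 2 1 3 14 9 10 6 5))^(-1) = (0 5 6 10 9 14 3 1 2 4 7)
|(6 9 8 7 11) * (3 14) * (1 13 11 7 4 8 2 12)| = |(1 13 11 6 9 2 12)(3 14)(4 8)| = 14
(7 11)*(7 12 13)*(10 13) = (7 11 12 10 13) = [0, 1, 2, 3, 4, 5, 6, 11, 8, 9, 13, 12, 10, 7]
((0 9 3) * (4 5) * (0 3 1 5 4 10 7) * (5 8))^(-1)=(0 7 10 5 8 1 9)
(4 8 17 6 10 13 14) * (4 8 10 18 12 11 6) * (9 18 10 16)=[0, 1, 2, 3, 16, 5, 10, 7, 17, 18, 13, 6, 11, 14, 8, 15, 9, 4, 12]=(4 16 9 18 12 11 6 10 13 14 8 17)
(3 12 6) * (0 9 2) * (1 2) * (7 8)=[9, 2, 0, 12, 4, 5, 3, 8, 7, 1, 10, 11, 6]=(0 9 1 2)(3 12 6)(7 8)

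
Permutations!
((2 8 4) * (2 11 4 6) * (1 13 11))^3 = ((1 13 11 4)(2 8 6))^3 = (1 4 11 13)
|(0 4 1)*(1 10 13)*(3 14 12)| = 15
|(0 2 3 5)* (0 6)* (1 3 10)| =7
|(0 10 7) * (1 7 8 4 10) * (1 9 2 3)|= |(0 9 2 3 1 7)(4 10 8)|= 6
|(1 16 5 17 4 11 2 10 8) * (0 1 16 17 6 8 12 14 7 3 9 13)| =|(0 1 17 4 11 2 10 12 14 7 3 9 13)(5 6 8 16)| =52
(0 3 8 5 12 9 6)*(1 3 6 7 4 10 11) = (0 6)(1 3 8 5 12 9 7 4 10 11) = [6, 3, 2, 8, 10, 12, 0, 4, 5, 7, 11, 1, 9]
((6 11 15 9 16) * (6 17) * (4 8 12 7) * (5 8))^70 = (6 16 15)(9 11 17)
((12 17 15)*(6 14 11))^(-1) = (6 11 14)(12 15 17)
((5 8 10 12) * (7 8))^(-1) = (5 12 10 8 7)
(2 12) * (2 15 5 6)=(2 12 15 5 6)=[0, 1, 12, 3, 4, 6, 2, 7, 8, 9, 10, 11, 15, 13, 14, 5]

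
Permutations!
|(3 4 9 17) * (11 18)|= 4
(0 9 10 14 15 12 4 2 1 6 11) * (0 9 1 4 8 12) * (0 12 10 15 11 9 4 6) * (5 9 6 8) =(0 1)(2 8 10 14 11 4)(5 9 15 12) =[1, 0, 8, 3, 2, 9, 6, 7, 10, 15, 14, 4, 5, 13, 11, 12]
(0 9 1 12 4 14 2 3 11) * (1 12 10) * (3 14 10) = [9, 3, 14, 11, 10, 5, 6, 7, 8, 12, 1, 0, 4, 13, 2] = (0 9 12 4 10 1 3 11)(2 14)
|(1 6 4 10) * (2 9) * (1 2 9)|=5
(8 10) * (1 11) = (1 11)(8 10) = [0, 11, 2, 3, 4, 5, 6, 7, 10, 9, 8, 1]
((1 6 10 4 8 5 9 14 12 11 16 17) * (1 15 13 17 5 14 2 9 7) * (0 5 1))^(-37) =(0 7 5)(1 16 11 12 14 8 4 10 6)(2 9)(13 15 17)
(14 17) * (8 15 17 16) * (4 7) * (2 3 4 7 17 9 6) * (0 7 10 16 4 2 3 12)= (0 7 10 16 8 15 9 6 3 2 12)(4 17 14)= [7, 1, 12, 2, 17, 5, 3, 10, 15, 6, 16, 11, 0, 13, 4, 9, 8, 14]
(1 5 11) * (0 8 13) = (0 8 13)(1 5 11) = [8, 5, 2, 3, 4, 11, 6, 7, 13, 9, 10, 1, 12, 0]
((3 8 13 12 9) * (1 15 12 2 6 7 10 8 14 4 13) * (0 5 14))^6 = (0 6 12 4 8)(1 5 7 9 13)(2 15 14 10 3)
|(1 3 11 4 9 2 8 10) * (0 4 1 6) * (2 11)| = 10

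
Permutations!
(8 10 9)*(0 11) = (0 11)(8 10 9) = [11, 1, 2, 3, 4, 5, 6, 7, 10, 8, 9, 0]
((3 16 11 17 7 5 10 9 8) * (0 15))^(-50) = (3 7 8 17 9 11 10 16 5)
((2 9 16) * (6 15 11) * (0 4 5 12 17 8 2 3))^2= ((0 4 5 12 17 8 2 9 16 3)(6 15 11))^2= (0 5 17 2 16)(3 4 12 8 9)(6 11 15)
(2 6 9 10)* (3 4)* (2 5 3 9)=(2 6)(3 4 9 10 5)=[0, 1, 6, 4, 9, 3, 2, 7, 8, 10, 5]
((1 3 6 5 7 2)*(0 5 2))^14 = (0 7 5)(1 6)(2 3)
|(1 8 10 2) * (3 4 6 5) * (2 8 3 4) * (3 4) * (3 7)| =|(1 4 6 5 7 3 2)(8 10)| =14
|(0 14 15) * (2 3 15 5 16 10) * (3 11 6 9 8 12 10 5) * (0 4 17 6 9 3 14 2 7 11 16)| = 60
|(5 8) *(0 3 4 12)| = |(0 3 4 12)(5 8)| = 4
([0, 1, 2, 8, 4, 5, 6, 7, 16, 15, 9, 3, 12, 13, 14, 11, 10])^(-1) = (3 11 15 9 10 16 8)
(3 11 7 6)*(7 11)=[0, 1, 2, 7, 4, 5, 3, 6, 8, 9, 10, 11]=(11)(3 7 6)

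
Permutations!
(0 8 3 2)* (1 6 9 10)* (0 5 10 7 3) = [8, 6, 5, 2, 4, 10, 9, 3, 0, 7, 1] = (0 8)(1 6 9 7 3 2 5 10)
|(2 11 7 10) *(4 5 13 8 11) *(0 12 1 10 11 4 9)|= 12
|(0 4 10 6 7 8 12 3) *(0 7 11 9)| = 12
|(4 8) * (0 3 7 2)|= |(0 3 7 2)(4 8)|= 4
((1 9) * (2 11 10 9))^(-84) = (1 2 11 10 9)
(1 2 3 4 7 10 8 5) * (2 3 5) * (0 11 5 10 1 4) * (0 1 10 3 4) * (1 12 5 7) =[11, 4, 3, 12, 1, 0, 6, 10, 2, 9, 8, 7, 5] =(0 11 7 10 8 2 3 12 5)(1 4)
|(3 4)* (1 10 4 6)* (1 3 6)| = 5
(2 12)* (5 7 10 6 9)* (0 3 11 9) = (0 3 11 9 5 7 10 6)(2 12) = [3, 1, 12, 11, 4, 7, 0, 10, 8, 5, 6, 9, 2]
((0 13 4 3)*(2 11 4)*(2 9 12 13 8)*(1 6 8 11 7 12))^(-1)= ((0 11 4 3)(1 6 8 2 7 12 13 9))^(-1)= (0 3 4 11)(1 9 13 12 7 2 8 6)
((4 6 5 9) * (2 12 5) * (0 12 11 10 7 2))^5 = (0 6 4 9 5 12)(2 11 10 7)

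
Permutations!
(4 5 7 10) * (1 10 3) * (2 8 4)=(1 10 2 8 4 5 7 3)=[0, 10, 8, 1, 5, 7, 6, 3, 4, 9, 2]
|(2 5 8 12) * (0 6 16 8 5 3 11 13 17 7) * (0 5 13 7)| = |(0 6 16 8 12 2 3 11 7 5 13 17)| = 12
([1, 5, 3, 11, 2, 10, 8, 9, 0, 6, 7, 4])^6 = [6, 8, 11, 4, 3, 0, 7, 5, 9, 10, 1, 2]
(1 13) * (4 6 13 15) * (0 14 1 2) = (0 14 1 15 4 6 13 2) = [14, 15, 0, 3, 6, 5, 13, 7, 8, 9, 10, 11, 12, 2, 1, 4]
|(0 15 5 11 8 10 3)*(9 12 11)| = |(0 15 5 9 12 11 8 10 3)| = 9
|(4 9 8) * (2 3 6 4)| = 6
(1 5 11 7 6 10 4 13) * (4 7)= [0, 5, 2, 3, 13, 11, 10, 6, 8, 9, 7, 4, 12, 1]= (1 5 11 4 13)(6 10 7)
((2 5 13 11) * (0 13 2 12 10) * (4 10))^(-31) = ((0 13 11 12 4 10)(2 5))^(-31) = (0 10 4 12 11 13)(2 5)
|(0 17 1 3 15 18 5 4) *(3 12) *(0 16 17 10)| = 18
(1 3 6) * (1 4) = [0, 3, 2, 6, 1, 5, 4] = (1 3 6 4)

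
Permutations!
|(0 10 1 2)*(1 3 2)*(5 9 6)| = |(0 10 3 2)(5 9 6)| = 12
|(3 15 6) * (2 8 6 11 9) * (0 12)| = |(0 12)(2 8 6 3 15 11 9)| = 14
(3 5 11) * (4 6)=[0, 1, 2, 5, 6, 11, 4, 7, 8, 9, 10, 3]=(3 5 11)(4 6)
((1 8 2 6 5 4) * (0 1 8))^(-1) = (0 1)(2 8 4 5 6)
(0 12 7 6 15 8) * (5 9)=(0 12 7 6 15 8)(5 9)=[12, 1, 2, 3, 4, 9, 15, 6, 0, 5, 10, 11, 7, 13, 14, 8]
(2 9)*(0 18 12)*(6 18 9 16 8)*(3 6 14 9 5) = (0 5 3 6 18 12)(2 16 8 14 9) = [5, 1, 16, 6, 4, 3, 18, 7, 14, 2, 10, 11, 0, 13, 9, 15, 8, 17, 12]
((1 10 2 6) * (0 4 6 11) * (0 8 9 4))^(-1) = ((1 10 2 11 8 9 4 6))^(-1) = (1 6 4 9 8 11 2 10)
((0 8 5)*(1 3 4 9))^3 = (1 9 4 3)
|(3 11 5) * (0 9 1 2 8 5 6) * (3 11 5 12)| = |(0 9 1 2 8 12 3 5 11 6)| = 10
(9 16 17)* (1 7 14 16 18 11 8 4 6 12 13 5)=(1 7 14 16 17 9 18 11 8 4 6 12 13 5)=[0, 7, 2, 3, 6, 1, 12, 14, 4, 18, 10, 8, 13, 5, 16, 15, 17, 9, 11]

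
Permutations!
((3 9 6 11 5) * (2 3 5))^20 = ((2 3 9 6 11))^20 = (11)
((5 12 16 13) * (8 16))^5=(16)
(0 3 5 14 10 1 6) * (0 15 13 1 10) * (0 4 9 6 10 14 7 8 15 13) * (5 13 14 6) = (0 3 13 1 10 6 14 4 9 5 7 8 15) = [3, 10, 2, 13, 9, 7, 14, 8, 15, 5, 6, 11, 12, 1, 4, 0]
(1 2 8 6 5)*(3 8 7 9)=(1 2 7 9 3 8 6 5)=[0, 2, 7, 8, 4, 1, 5, 9, 6, 3]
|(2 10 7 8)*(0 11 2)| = 6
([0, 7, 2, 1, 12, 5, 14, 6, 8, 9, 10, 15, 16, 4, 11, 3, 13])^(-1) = [0, 3, 2, 15, 13, 5, 7, 1, 8, 9, 10, 14, 4, 16, 6, 11, 12]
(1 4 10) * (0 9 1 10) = [9, 4, 2, 3, 0, 5, 6, 7, 8, 1, 10] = (10)(0 9 1 4)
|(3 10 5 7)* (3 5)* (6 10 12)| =4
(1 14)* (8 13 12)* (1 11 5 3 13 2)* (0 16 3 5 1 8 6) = [16, 14, 8, 13, 4, 5, 0, 7, 2, 9, 10, 1, 6, 12, 11, 15, 3] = (0 16 3 13 12 6)(1 14 11)(2 8)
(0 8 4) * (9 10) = [8, 1, 2, 3, 0, 5, 6, 7, 4, 10, 9] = (0 8 4)(9 10)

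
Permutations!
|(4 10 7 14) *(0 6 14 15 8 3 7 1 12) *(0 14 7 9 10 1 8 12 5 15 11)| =12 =|(0 6 7 11)(1 5 15 12 14 4)(3 9 10 8)|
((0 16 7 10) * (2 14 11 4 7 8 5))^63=(0 5 11 10 8 14 7 16 2 4)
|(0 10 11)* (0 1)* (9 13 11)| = 6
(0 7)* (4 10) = (0 7)(4 10) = [7, 1, 2, 3, 10, 5, 6, 0, 8, 9, 4]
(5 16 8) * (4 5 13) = [0, 1, 2, 3, 5, 16, 6, 7, 13, 9, 10, 11, 12, 4, 14, 15, 8] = (4 5 16 8 13)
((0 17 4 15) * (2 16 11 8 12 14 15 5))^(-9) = (0 4 2 11 12 15 17 5 16 8 14)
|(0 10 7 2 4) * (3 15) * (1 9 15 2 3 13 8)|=30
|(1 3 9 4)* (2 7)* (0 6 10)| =|(0 6 10)(1 3 9 4)(2 7)| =12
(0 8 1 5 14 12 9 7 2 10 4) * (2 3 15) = [8, 5, 10, 15, 0, 14, 6, 3, 1, 7, 4, 11, 9, 13, 12, 2] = (0 8 1 5 14 12 9 7 3 15 2 10 4)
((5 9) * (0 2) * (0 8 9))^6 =(0 2 8 9 5) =((0 2 8 9 5))^6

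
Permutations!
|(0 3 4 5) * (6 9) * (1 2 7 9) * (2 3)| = 9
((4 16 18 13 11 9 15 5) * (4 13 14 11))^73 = (4 16 18 14 11 9 15 5 13)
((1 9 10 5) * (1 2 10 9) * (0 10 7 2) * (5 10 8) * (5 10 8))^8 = (10)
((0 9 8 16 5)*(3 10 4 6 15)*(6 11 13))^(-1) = ((0 9 8 16 5)(3 10 4 11 13 6 15))^(-1) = (0 5 16 8 9)(3 15 6 13 11 4 10)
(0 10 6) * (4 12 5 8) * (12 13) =(0 10 6)(4 13 12 5 8) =[10, 1, 2, 3, 13, 8, 0, 7, 4, 9, 6, 11, 5, 12]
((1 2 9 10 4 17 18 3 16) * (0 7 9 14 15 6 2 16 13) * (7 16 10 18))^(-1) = (0 13 3 18 9 7 17 4 10 1 16)(2 6 15 14)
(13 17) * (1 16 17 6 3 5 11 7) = (1 16 17 13 6 3 5 11 7) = [0, 16, 2, 5, 4, 11, 3, 1, 8, 9, 10, 7, 12, 6, 14, 15, 17, 13]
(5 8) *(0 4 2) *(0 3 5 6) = (0 4 2 3 5 8 6) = [4, 1, 3, 5, 2, 8, 0, 7, 6]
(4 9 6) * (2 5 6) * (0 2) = (0 2 5 6 4 9) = [2, 1, 5, 3, 9, 6, 4, 7, 8, 0]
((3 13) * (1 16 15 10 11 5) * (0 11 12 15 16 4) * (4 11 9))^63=((16)(0 9 4)(1 11 5)(3 13)(10 12 15))^63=(16)(3 13)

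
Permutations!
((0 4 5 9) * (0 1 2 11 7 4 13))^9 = ((0 13)(1 2 11 7 4 5 9))^9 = (0 13)(1 11 4 9 2 7 5)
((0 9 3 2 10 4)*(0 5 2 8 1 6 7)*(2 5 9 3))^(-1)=((0 3 8 1 6 7)(2 10 4 9))^(-1)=(0 7 6 1 8 3)(2 9 4 10)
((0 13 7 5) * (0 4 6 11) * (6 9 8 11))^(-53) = ((0 13 7 5 4 9 8 11))^(-53) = (0 5 8 13 4 11 7 9)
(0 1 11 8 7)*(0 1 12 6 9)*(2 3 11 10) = (0 12 6 9)(1 10 2 3 11 8 7) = [12, 10, 3, 11, 4, 5, 9, 1, 7, 0, 2, 8, 6]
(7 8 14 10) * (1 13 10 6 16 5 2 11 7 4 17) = (1 13 10 4 17)(2 11 7 8 14 6 16 5) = [0, 13, 11, 3, 17, 2, 16, 8, 14, 9, 4, 7, 12, 10, 6, 15, 5, 1]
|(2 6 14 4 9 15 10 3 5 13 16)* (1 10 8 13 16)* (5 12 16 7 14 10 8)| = 6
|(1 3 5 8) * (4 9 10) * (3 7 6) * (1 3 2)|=|(1 7 6 2)(3 5 8)(4 9 10)|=12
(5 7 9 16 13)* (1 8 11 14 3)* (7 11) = (1 8 7 9 16 13 5 11 14 3) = [0, 8, 2, 1, 4, 11, 6, 9, 7, 16, 10, 14, 12, 5, 3, 15, 13]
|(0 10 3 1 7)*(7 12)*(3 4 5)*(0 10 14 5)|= 9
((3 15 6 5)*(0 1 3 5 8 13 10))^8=(15)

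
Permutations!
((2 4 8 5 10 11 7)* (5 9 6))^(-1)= (2 7 11 10 5 6 9 8 4)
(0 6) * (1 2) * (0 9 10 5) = (0 6 9 10 5)(1 2) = [6, 2, 1, 3, 4, 0, 9, 7, 8, 10, 5]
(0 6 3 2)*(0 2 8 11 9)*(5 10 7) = (0 6 3 8 11 9)(5 10 7) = [6, 1, 2, 8, 4, 10, 3, 5, 11, 0, 7, 9]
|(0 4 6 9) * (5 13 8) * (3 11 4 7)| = 21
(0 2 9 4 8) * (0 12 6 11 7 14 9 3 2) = (2 3)(4 8 12 6 11 7 14 9) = [0, 1, 3, 2, 8, 5, 11, 14, 12, 4, 10, 7, 6, 13, 9]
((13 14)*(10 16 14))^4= ((10 16 14 13))^4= (16)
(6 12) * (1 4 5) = [0, 4, 2, 3, 5, 1, 12, 7, 8, 9, 10, 11, 6] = (1 4 5)(6 12)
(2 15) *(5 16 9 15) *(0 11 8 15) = [11, 1, 5, 3, 4, 16, 6, 7, 15, 0, 10, 8, 12, 13, 14, 2, 9] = (0 11 8 15 2 5 16 9)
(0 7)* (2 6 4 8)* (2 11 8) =(0 7)(2 6 4)(8 11) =[7, 1, 6, 3, 2, 5, 4, 0, 11, 9, 10, 8]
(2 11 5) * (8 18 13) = [0, 1, 11, 3, 4, 2, 6, 7, 18, 9, 10, 5, 12, 8, 14, 15, 16, 17, 13] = (2 11 5)(8 18 13)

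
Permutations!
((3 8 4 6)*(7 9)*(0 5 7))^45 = ((0 5 7 9)(3 8 4 6))^45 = (0 5 7 9)(3 8 4 6)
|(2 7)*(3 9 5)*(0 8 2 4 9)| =8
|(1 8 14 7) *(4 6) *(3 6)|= 12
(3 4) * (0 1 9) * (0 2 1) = [0, 9, 1, 4, 3, 5, 6, 7, 8, 2] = (1 9 2)(3 4)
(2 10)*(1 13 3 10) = (1 13 3 10 2) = [0, 13, 1, 10, 4, 5, 6, 7, 8, 9, 2, 11, 12, 3]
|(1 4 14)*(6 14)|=4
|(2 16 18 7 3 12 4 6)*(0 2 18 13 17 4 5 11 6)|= |(0 2 16 13 17 4)(3 12 5 11 6 18 7)|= 42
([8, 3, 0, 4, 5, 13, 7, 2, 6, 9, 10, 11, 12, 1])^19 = [2, 13, 7, 1, 3, 4, 8, 6, 0, 9, 10, 11, 12, 5]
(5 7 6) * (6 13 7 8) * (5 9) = [0, 1, 2, 3, 4, 8, 9, 13, 6, 5, 10, 11, 12, 7] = (5 8 6 9)(7 13)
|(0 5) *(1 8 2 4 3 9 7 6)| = |(0 5)(1 8 2 4 3 9 7 6)| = 8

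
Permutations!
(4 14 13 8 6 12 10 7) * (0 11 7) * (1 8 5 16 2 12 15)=(0 11 7 4 14 13 5 16 2 12 10)(1 8 6 15)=[11, 8, 12, 3, 14, 16, 15, 4, 6, 9, 0, 7, 10, 5, 13, 1, 2]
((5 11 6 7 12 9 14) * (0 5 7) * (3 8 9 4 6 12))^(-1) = (0 6 4 12 11 5)(3 7 14 9 8) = ((0 5 11 12 4 6)(3 8 9 14 7))^(-1)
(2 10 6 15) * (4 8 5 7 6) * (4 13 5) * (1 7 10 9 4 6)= (1 7)(2 9 4 8 6 15)(5 10 13)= [0, 7, 9, 3, 8, 10, 15, 1, 6, 4, 13, 11, 12, 5, 14, 2]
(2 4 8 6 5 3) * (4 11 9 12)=(2 11 9 12 4 8 6 5 3)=[0, 1, 11, 2, 8, 3, 5, 7, 6, 12, 10, 9, 4]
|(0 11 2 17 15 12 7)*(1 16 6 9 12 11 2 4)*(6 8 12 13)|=33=|(0 2 17 15 11 4 1 16 8 12 7)(6 9 13)|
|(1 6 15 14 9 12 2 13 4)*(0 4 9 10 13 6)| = 24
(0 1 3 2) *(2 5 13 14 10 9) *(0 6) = (0 1 3 5 13 14 10 9 2 6) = [1, 3, 6, 5, 4, 13, 0, 7, 8, 2, 9, 11, 12, 14, 10]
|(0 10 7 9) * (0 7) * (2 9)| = |(0 10)(2 9 7)| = 6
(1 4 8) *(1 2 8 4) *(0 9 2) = [9, 1, 8, 3, 4, 5, 6, 7, 0, 2] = (0 9 2 8)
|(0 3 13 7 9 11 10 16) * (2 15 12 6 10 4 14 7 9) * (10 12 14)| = 8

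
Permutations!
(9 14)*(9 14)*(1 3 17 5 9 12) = [0, 3, 2, 17, 4, 9, 6, 7, 8, 12, 10, 11, 1, 13, 14, 15, 16, 5] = (1 3 17 5 9 12)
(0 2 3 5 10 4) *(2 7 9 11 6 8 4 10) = [7, 1, 3, 5, 0, 2, 8, 9, 4, 11, 10, 6] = (0 7 9 11 6 8 4)(2 3 5)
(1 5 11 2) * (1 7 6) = (1 5 11 2 7 6) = [0, 5, 7, 3, 4, 11, 1, 6, 8, 9, 10, 2]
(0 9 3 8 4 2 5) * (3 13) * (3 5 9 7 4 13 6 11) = (0 7 4 2 9 6 11 3 8 13 5) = [7, 1, 9, 8, 2, 0, 11, 4, 13, 6, 10, 3, 12, 5]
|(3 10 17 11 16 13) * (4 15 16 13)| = 15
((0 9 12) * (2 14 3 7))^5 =(0 12 9)(2 14 3 7)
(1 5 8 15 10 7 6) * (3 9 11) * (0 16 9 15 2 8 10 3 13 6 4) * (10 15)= (0 16 9 11 13 6 1 5 15 3 10 7 4)(2 8)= [16, 5, 8, 10, 0, 15, 1, 4, 2, 11, 7, 13, 12, 6, 14, 3, 9]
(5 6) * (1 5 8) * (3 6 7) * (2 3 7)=(1 5 2 3 6 8)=[0, 5, 3, 6, 4, 2, 8, 7, 1]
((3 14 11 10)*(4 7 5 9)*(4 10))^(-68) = (3 7)(4 10)(5 14)(9 11)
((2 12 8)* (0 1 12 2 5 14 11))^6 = ((0 1 12 8 5 14 11))^6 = (0 11 14 5 8 12 1)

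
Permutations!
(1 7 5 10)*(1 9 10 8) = [0, 7, 2, 3, 4, 8, 6, 5, 1, 10, 9] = (1 7 5 8)(9 10)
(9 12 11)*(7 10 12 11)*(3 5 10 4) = [0, 1, 2, 5, 3, 10, 6, 4, 8, 11, 12, 9, 7] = (3 5 10 12 7 4)(9 11)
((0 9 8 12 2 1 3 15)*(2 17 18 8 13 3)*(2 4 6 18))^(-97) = (0 3 9 15 13)(1 2 17 12 8 18 6 4)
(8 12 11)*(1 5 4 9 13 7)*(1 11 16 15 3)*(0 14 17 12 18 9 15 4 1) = (0 14 17 12 16 4 15 3)(1 5)(7 11 8 18 9 13) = [14, 5, 2, 0, 15, 1, 6, 11, 18, 13, 10, 8, 16, 7, 17, 3, 4, 12, 9]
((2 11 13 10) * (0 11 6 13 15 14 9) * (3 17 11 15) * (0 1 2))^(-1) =(0 10 13 6 2 1 9 14 15)(3 11 17)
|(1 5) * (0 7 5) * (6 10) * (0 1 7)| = |(5 7)(6 10)| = 2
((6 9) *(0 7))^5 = ((0 7)(6 9))^5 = (0 7)(6 9)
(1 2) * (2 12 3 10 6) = (1 12 3 10 6 2) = [0, 12, 1, 10, 4, 5, 2, 7, 8, 9, 6, 11, 3]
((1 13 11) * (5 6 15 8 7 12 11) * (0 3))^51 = (0 3)(1 7 6)(5 11 8)(12 15 13)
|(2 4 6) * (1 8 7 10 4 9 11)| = |(1 8 7 10 4 6 2 9 11)| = 9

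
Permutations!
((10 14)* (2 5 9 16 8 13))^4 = ((2 5 9 16 8 13)(10 14))^4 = (2 8 9)(5 13 16)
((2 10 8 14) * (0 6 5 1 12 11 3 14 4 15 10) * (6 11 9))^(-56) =((0 11 3 14 2)(1 12 9 6 5)(4 15 10 8))^(-56) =(15)(0 2 14 3 11)(1 5 6 9 12)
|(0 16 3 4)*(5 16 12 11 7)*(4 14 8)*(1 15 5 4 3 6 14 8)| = |(0 12 11 7 4)(1 15 5 16 6 14)(3 8)| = 30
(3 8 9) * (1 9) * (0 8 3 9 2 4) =(9)(0 8 1 2 4) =[8, 2, 4, 3, 0, 5, 6, 7, 1, 9]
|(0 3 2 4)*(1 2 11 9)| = 7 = |(0 3 11 9 1 2 4)|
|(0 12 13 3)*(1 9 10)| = 12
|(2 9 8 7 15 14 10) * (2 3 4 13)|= 10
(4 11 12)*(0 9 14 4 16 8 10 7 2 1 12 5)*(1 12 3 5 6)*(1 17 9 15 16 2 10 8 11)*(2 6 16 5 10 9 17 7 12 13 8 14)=(17)(0 15 5)(1 3 10 12 6 7 9 2 13 8 14 4)(11 16)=[15, 3, 13, 10, 1, 0, 7, 9, 14, 2, 12, 16, 6, 8, 4, 5, 11, 17]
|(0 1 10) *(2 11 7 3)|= 12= |(0 1 10)(2 11 7 3)|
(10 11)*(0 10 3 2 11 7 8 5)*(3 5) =[10, 1, 11, 2, 4, 0, 6, 8, 3, 9, 7, 5] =(0 10 7 8 3 2 11 5)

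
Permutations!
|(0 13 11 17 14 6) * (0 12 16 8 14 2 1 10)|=|(0 13 11 17 2 1 10)(6 12 16 8 14)|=35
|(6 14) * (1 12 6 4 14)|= |(1 12 6)(4 14)|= 6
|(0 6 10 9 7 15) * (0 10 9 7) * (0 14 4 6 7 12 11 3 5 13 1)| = 20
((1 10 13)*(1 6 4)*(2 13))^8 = ((1 10 2 13 6 4))^8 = (1 2 6)(4 10 13)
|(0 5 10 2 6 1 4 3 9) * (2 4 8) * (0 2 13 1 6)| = |(0 5 10 4 3 9 2)(1 8 13)| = 21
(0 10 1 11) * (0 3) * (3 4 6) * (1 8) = (0 10 8 1 11 4 6 3) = [10, 11, 2, 0, 6, 5, 3, 7, 1, 9, 8, 4]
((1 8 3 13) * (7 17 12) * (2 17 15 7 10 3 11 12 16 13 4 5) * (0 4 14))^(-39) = (0 2 13 11 3 4 17 1 12 14 5 16 8 10)(7 15)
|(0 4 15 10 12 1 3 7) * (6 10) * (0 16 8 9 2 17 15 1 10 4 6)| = 12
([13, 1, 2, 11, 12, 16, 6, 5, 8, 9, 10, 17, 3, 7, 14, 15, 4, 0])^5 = (0 4)(3 7)(5 11)(12 13)(16 17)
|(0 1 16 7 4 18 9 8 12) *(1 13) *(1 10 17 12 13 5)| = |(0 5 1 16 7 4 18 9 8 13 10 17 12)| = 13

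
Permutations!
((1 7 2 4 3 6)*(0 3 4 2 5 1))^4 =(0 3 6)(1 7 5)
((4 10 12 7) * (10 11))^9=(4 7 12 10 11)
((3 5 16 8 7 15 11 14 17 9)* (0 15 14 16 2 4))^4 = (0 8 9 4 16 17 2 11 14 5 15 7 3)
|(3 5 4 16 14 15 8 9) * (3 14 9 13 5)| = 8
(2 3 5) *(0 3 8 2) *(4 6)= (0 3 5)(2 8)(4 6)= [3, 1, 8, 5, 6, 0, 4, 7, 2]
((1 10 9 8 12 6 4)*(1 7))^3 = ((1 10 9 8 12 6 4 7))^3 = (1 8 4 10 12 7 9 6)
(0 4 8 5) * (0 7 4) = (4 8 5 7) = [0, 1, 2, 3, 8, 7, 6, 4, 5]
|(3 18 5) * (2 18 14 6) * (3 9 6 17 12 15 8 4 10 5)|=13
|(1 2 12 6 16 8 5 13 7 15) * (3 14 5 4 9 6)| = 45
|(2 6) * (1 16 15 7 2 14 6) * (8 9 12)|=30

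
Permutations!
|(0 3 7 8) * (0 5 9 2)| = 7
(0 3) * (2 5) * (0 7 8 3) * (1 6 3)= (1 6 3 7 8)(2 5)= [0, 6, 5, 7, 4, 2, 3, 8, 1]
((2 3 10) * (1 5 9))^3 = (10)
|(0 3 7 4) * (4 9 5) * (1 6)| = |(0 3 7 9 5 4)(1 6)| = 6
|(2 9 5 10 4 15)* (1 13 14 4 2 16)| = |(1 13 14 4 15 16)(2 9 5 10)| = 12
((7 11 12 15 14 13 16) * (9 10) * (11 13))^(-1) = (7 16 13)(9 10)(11 14 15 12)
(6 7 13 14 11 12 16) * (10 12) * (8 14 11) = (6 7 13 11 10 12 16)(8 14) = [0, 1, 2, 3, 4, 5, 7, 13, 14, 9, 12, 10, 16, 11, 8, 15, 6]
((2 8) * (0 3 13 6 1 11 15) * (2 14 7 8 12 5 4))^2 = ((0 3 13 6 1 11 15)(2 12 5 4)(7 8 14))^2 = (0 13 1 15 3 6 11)(2 5)(4 12)(7 14 8)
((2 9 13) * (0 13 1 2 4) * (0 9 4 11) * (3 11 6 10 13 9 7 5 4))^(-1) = ((0 9 1 2 3 11)(4 7 5)(6 10 13))^(-1) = (0 11 3 2 1 9)(4 5 7)(6 13 10)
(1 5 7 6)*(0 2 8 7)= (0 2 8 7 6 1 5)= [2, 5, 8, 3, 4, 0, 1, 6, 7]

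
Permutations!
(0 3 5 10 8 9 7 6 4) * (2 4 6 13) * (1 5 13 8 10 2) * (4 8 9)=(0 3 13 1 5 2 8 4)(7 9)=[3, 5, 8, 13, 0, 2, 6, 9, 4, 7, 10, 11, 12, 1]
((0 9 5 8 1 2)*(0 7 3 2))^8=((0 9 5 8 1)(2 7 3))^8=(0 8 9 1 5)(2 3 7)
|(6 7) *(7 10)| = |(6 10 7)| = 3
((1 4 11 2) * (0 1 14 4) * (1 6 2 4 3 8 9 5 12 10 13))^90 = ((0 6 2 14 3 8 9 5 12 10 13 1)(4 11))^90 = (0 9)(1 8)(2 12)(3 13)(5 6)(10 14)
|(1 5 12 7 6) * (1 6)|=|(1 5 12 7)|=4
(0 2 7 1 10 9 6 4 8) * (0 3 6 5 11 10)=(0 2 7 1)(3 6 4 8)(5 11 10 9)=[2, 0, 7, 6, 8, 11, 4, 1, 3, 5, 9, 10]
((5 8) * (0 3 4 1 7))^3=(0 1 3 7 4)(5 8)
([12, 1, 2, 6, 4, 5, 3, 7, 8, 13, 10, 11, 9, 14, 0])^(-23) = (0 9 14 12 13)(3 6)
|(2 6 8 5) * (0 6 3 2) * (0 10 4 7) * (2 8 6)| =8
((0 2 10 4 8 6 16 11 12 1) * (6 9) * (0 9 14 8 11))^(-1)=((0 2 10 4 11 12 1 9 6 16)(8 14))^(-1)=(0 16 6 9 1 12 11 4 10 2)(8 14)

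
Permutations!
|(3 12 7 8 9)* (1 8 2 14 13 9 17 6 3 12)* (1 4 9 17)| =10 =|(1 8)(2 14 13 17 6 3 4 9 12 7)|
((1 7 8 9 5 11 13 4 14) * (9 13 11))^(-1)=((1 7 8 13 4 14)(5 9))^(-1)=(1 14 4 13 8 7)(5 9)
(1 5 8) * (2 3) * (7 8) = (1 5 7 8)(2 3) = [0, 5, 3, 2, 4, 7, 6, 8, 1]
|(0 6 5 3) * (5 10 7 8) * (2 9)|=14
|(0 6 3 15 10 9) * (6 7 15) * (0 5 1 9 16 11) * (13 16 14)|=24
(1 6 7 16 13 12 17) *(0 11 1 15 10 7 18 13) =(0 11 1 6 18 13 12 17 15 10 7 16) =[11, 6, 2, 3, 4, 5, 18, 16, 8, 9, 7, 1, 17, 12, 14, 10, 0, 15, 13]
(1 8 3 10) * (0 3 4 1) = (0 3 10)(1 8 4) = [3, 8, 2, 10, 1, 5, 6, 7, 4, 9, 0]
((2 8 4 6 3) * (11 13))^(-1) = ((2 8 4 6 3)(11 13))^(-1) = (2 3 6 4 8)(11 13)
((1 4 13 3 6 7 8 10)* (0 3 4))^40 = ((0 3 6 7 8 10 1)(4 13))^40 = (13)(0 10 7 3 1 8 6)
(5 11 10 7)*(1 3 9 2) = [0, 3, 1, 9, 4, 11, 6, 5, 8, 2, 7, 10] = (1 3 9 2)(5 11 10 7)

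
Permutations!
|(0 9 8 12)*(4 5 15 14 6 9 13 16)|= |(0 13 16 4 5 15 14 6 9 8 12)|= 11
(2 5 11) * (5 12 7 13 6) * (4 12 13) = [0, 1, 13, 3, 12, 11, 5, 4, 8, 9, 10, 2, 7, 6] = (2 13 6 5 11)(4 12 7)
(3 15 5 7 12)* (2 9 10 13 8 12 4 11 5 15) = [0, 1, 9, 2, 11, 7, 6, 4, 12, 10, 13, 5, 3, 8, 14, 15] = (15)(2 9 10 13 8 12 3)(4 11 5 7)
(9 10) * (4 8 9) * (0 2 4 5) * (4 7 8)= [2, 1, 7, 3, 4, 0, 6, 8, 9, 10, 5]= (0 2 7 8 9 10 5)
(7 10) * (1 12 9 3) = [0, 12, 2, 1, 4, 5, 6, 10, 8, 3, 7, 11, 9] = (1 12 9 3)(7 10)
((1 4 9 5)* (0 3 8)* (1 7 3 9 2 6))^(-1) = ((0 9 5 7 3 8)(1 4 2 6))^(-1) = (0 8 3 7 5 9)(1 6 2 4)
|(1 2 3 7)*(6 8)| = |(1 2 3 7)(6 8)| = 4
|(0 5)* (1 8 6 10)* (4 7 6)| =6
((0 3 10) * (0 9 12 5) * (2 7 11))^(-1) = (0 5 12 9 10 3)(2 11 7)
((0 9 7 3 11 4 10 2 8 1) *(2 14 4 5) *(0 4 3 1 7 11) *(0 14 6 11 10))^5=(0 5 4 11 1 6 7 10 8 9 2)(3 14)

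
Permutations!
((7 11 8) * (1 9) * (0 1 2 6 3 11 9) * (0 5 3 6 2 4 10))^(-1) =(0 10 4 9 7 8 11 3 5 1)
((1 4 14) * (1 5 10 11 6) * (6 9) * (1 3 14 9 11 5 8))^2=(1 9 3 8 4 6 14)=((1 4 9 6 3 14 8)(5 10))^2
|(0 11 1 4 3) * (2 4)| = 6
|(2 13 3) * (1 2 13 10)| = 6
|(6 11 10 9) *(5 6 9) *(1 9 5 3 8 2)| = |(1 9 5 6 11 10 3 8 2)| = 9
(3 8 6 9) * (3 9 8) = [0, 1, 2, 3, 4, 5, 8, 7, 6, 9] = (9)(6 8)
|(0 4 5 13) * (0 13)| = |(13)(0 4 5)| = 3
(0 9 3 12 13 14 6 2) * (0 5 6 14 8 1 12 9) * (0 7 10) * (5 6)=(14)(0 7 10)(1 12 13 8)(2 6)(3 9)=[7, 12, 6, 9, 4, 5, 2, 10, 1, 3, 0, 11, 13, 8, 14]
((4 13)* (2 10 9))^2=((2 10 9)(4 13))^2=(13)(2 9 10)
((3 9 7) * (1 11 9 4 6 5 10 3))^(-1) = ((1 11 9 7)(3 4 6 5 10))^(-1) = (1 7 9 11)(3 10 5 6 4)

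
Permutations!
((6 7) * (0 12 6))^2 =((0 12 6 7))^2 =(0 6)(7 12)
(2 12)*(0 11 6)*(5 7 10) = (0 11 6)(2 12)(5 7 10) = [11, 1, 12, 3, 4, 7, 0, 10, 8, 9, 5, 6, 2]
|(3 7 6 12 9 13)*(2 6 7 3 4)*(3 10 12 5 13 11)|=|(2 6 5 13 4)(3 10 12 9 11)|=5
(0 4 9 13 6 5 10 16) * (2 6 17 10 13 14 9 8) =(0 4 8 2 6 5 13 17 10 16)(9 14) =[4, 1, 6, 3, 8, 13, 5, 7, 2, 14, 16, 11, 12, 17, 9, 15, 0, 10]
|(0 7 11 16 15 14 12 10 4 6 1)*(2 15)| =12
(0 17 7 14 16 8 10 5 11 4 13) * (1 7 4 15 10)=(0 17 4 13)(1 7 14 16 8)(5 11 15 10)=[17, 7, 2, 3, 13, 11, 6, 14, 1, 9, 5, 15, 12, 0, 16, 10, 8, 4]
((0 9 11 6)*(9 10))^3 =(0 11 10 6 9)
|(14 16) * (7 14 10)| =|(7 14 16 10)| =4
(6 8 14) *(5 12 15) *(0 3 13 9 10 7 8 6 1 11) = (0 3 13 9 10 7 8 14 1 11)(5 12 15) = [3, 11, 2, 13, 4, 12, 6, 8, 14, 10, 7, 0, 15, 9, 1, 5]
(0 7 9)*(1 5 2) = [7, 5, 1, 3, 4, 2, 6, 9, 8, 0] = (0 7 9)(1 5 2)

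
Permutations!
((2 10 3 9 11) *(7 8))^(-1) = ((2 10 3 9 11)(7 8))^(-1) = (2 11 9 3 10)(7 8)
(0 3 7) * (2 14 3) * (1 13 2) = (0 1 13 2 14 3 7) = [1, 13, 14, 7, 4, 5, 6, 0, 8, 9, 10, 11, 12, 2, 3]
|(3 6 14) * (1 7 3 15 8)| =7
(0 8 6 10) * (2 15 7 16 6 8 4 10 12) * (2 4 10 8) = [10, 1, 15, 3, 8, 5, 12, 16, 2, 9, 0, 11, 4, 13, 14, 7, 6] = (0 10)(2 15 7 16 6 12 4 8)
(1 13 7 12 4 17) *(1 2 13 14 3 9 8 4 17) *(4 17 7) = [0, 14, 13, 9, 1, 5, 6, 12, 17, 8, 10, 11, 7, 4, 3, 15, 16, 2] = (1 14 3 9 8 17 2 13 4)(7 12)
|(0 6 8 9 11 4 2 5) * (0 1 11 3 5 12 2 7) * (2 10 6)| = 13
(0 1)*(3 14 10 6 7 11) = (0 1)(3 14 10 6 7 11) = [1, 0, 2, 14, 4, 5, 7, 11, 8, 9, 6, 3, 12, 13, 10]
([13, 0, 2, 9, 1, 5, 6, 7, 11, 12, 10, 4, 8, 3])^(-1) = [1, 4, 2, 13, 11, 5, 6, 7, 12, 3, 10, 8, 9, 0]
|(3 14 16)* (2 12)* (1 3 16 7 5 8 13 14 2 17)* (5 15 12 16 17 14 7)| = 35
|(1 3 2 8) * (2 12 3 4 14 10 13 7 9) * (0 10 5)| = |(0 10 13 7 9 2 8 1 4 14 5)(3 12)| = 22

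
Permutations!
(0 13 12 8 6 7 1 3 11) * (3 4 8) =(0 13 12 3 11)(1 4 8 6 7) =[13, 4, 2, 11, 8, 5, 7, 1, 6, 9, 10, 0, 3, 12]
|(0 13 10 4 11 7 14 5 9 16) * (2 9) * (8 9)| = 12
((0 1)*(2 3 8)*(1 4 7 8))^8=((0 4 7 8 2 3 1))^8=(0 4 7 8 2 3 1)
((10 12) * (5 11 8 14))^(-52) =(14)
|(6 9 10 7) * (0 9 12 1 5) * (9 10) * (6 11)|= 8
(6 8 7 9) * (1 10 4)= (1 10 4)(6 8 7 9)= [0, 10, 2, 3, 1, 5, 8, 9, 7, 6, 4]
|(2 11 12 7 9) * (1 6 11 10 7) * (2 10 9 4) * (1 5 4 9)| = |(1 6 11 12 5 4 2)(7 9 10)| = 21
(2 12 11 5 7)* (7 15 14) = (2 12 11 5 15 14 7) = [0, 1, 12, 3, 4, 15, 6, 2, 8, 9, 10, 5, 11, 13, 7, 14]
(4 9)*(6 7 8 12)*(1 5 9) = (1 5 9 4)(6 7 8 12) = [0, 5, 2, 3, 1, 9, 7, 8, 12, 4, 10, 11, 6]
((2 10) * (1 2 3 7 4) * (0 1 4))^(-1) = (0 7 3 10 2 1)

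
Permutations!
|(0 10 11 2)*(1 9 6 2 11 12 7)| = 8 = |(0 10 12 7 1 9 6 2)|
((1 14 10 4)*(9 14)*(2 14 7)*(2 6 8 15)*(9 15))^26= (1 2 10)(4 15 14)(6 9)(7 8)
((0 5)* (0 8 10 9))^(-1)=(0 9 10 8 5)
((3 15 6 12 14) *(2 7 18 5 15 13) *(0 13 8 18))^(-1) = ((0 13 2 7)(3 8 18 5 15 6 12 14))^(-1) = (0 7 2 13)(3 14 12 6 15 5 18 8)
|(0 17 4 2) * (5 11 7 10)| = |(0 17 4 2)(5 11 7 10)| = 4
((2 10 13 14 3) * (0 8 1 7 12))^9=(0 12 7 1 8)(2 3 14 13 10)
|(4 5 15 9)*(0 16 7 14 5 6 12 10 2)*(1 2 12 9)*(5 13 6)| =|(0 16 7 14 13 6 9 4 5 15 1 2)(10 12)| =12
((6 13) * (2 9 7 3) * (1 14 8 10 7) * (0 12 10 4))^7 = (0 1 7 4 9 10 8 2 12 14 3)(6 13)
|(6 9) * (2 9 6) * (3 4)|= 2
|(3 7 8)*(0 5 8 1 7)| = 4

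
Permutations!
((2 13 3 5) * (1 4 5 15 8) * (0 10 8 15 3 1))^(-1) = (15)(0 8 10)(1 13 2 5 4)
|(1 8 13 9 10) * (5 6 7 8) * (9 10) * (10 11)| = 8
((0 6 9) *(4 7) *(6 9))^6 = ((0 9)(4 7))^6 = (9)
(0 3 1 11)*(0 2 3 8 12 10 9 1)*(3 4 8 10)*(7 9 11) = (0 10 11 2 4 8 12 3)(1 7 9) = [10, 7, 4, 0, 8, 5, 6, 9, 12, 1, 11, 2, 3]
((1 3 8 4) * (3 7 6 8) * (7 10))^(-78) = ((1 10 7 6 8 4))^(-78) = (10)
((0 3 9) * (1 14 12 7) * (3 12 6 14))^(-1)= ((0 12 7 1 3 9)(6 14))^(-1)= (0 9 3 1 7 12)(6 14)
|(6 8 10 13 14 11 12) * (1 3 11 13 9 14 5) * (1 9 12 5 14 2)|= 12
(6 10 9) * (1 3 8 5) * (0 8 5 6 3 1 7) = (0 8 6 10 9 3 5 7) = [8, 1, 2, 5, 4, 7, 10, 0, 6, 3, 9]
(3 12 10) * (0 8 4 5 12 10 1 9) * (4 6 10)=[8, 9, 2, 4, 5, 12, 10, 7, 6, 0, 3, 11, 1]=(0 8 6 10 3 4 5 12 1 9)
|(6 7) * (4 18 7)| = |(4 18 7 6)| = 4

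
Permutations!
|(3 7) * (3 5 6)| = |(3 7 5 6)| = 4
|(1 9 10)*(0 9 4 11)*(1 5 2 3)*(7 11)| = 10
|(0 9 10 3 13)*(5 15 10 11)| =8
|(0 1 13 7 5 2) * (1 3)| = |(0 3 1 13 7 5 2)| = 7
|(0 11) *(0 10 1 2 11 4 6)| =|(0 4 6)(1 2 11 10)| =12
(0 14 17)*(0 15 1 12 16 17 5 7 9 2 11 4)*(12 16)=(0 14 5 7 9 2 11 4)(1 16 17 15)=[14, 16, 11, 3, 0, 7, 6, 9, 8, 2, 10, 4, 12, 13, 5, 1, 17, 15]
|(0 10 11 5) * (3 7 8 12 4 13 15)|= 28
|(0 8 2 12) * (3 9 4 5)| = |(0 8 2 12)(3 9 4 5)| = 4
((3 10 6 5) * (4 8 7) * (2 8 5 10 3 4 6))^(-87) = (2 6 8 10 7)(4 5) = ((2 8 7 6 10)(4 5))^(-87)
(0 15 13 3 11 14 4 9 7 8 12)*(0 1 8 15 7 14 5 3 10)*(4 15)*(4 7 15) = (0 15 13 10)(1 8 12)(3 11 5)(4 9 14) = [15, 8, 2, 11, 9, 3, 6, 7, 12, 14, 0, 5, 1, 10, 4, 13]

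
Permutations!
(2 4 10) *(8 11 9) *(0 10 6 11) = [10, 1, 4, 3, 6, 5, 11, 7, 0, 8, 2, 9] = (0 10 2 4 6 11 9 8)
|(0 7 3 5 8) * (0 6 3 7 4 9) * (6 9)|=7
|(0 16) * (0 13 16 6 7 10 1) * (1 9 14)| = 14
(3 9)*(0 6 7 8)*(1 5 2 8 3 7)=(0 6 1 5 2 8)(3 9 7)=[6, 5, 8, 9, 4, 2, 1, 3, 0, 7]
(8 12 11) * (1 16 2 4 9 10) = (1 16 2 4 9 10)(8 12 11) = [0, 16, 4, 3, 9, 5, 6, 7, 12, 10, 1, 8, 11, 13, 14, 15, 2]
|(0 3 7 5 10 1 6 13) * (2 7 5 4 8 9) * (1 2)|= 12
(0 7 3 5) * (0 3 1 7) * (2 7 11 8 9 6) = [0, 11, 7, 5, 4, 3, 2, 1, 9, 6, 10, 8] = (1 11 8 9 6 2 7)(3 5)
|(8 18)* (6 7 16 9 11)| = 10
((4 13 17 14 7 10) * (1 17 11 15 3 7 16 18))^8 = (1 16 17 18 14)(3 7 10 4 13 11 15)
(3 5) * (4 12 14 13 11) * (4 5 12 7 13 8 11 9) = (3 12 14 8 11 5)(4 7 13 9) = [0, 1, 2, 12, 7, 3, 6, 13, 11, 4, 10, 5, 14, 9, 8]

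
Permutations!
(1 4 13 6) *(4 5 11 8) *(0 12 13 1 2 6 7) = [12, 5, 6, 3, 1, 11, 2, 0, 4, 9, 10, 8, 13, 7] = (0 12 13 7)(1 5 11 8 4)(2 6)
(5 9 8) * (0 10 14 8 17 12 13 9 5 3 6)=(0 10 14 8 3 6)(9 17 12 13)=[10, 1, 2, 6, 4, 5, 0, 7, 3, 17, 14, 11, 13, 9, 8, 15, 16, 12]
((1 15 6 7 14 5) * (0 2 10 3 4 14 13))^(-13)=((0 2 10 3 4 14 5 1 15 6 7 13))^(-13)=(0 13 7 6 15 1 5 14 4 3 10 2)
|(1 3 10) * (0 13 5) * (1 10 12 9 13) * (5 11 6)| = |(0 1 3 12 9 13 11 6 5)| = 9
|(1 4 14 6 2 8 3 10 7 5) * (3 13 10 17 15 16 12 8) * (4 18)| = 16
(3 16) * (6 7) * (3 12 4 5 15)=(3 16 12 4 5 15)(6 7)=[0, 1, 2, 16, 5, 15, 7, 6, 8, 9, 10, 11, 4, 13, 14, 3, 12]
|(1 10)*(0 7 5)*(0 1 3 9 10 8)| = |(0 7 5 1 8)(3 9 10)| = 15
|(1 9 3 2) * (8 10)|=4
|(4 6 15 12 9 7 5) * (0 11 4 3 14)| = 11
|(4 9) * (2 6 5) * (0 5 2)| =2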